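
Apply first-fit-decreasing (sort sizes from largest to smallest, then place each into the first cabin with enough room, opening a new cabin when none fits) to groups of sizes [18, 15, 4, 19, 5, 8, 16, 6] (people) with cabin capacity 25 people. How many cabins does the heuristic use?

4

Sorted descending: 19, 18, 16, 15, 8, 6, 5, 4.
  19 → cabin 1 (new)  [load 19/25]
  18 → cabin 2 (new)  [load 18/25]
  16 → cabin 3 (new)  [load 16/25]
  15 → cabin 4 (new)  [load 15/25]
  8 → cabin 3  [load 24/25]
  6 → cabin 1  [load 25/25]
  5 → cabin 2  [load 23/25]
  4 → cabin 4  [load 19/25]
4 cabins opened.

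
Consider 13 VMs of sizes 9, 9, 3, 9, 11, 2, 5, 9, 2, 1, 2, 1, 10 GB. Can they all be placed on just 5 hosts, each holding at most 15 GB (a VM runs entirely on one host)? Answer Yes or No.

Total = 73 GB; ⌈73/15⌉ = 5.
6 VMs each exceed half the capacity and cannot share a host, forcing at least 6 hosts.
At least 6 hosts are required, but only 5 are allowed.

No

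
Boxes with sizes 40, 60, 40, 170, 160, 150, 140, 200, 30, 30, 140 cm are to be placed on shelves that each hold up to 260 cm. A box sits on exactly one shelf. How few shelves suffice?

6

Total = 200 + 170 + 160 + 150 + 140 + 140 + 60 + 40 + 40 + 30 + 30 = 1160 cm.
Lower bound: ⌈1160/260⌉ = 5 shelves.
Also, 6 boxes each exceed 130 cm, and no two of those can share a shelf, so at least 6 shelves are needed.
A packing using 6 shelves:
  shelf 1: 200 + 60 = 260
  shelf 2: 170 + 40 + 40 = 250
  shelf 3: 160 + 30 + 30 = 220
  shelf 4: 150 = 150
  shelf 5: 140 = 140
  shelf 6: 140 = 140
This matches the lower bound, so 6 is optimal.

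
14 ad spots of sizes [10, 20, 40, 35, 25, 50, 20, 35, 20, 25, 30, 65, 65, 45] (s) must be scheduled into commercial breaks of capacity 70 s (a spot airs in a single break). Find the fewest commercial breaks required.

Total = 65 + 65 + 50 + 45 + 40 + 35 + 35 + 30 + 25 + 25 + 20 + 20 + 20 + 10 = 485 s.
Lower bound: ⌈485/70⌉ = 7 commercial breaks.
A packing using 8 commercial breaks:
  break 1: 65 = 65
  break 2: 65 = 65
  break 3: 50 + 20 = 70
  break 4: 45 + 25 = 70
  break 5: 40 + 30 = 70
  break 6: 35 + 35 = 70
  break 7: 25 + 20 + 20 = 65
  break 8: 10 = 10
No arrangement into 7 commercial breaks stays within capacity, so 8 is optimal.

8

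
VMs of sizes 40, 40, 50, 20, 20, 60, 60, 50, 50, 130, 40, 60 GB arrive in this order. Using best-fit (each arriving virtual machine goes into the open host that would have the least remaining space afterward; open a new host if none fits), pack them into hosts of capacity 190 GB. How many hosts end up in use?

  40 → host 1 (new)  [load 40/190]
  40 → host 1  [load 80/190]
  50 → host 1  [load 130/190]
  20 → host 1  [load 150/190]
  20 → host 1  [load 170/190]
  60 → host 2 (new)  [load 60/190]
  60 → host 2  [load 120/190]
  50 → host 2  [load 170/190]
  50 → host 3 (new)  [load 50/190]
  130 → host 3  [load 180/190]
  40 → host 4 (new)  [load 40/190]
  60 → host 4  [load 100/190]
4 hosts opened.

4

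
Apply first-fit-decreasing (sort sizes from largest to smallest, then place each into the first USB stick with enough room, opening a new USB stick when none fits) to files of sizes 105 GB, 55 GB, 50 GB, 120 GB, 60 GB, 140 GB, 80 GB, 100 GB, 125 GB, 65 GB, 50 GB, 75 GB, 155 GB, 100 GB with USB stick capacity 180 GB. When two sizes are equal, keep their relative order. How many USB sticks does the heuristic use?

8

Sorted descending: 155, 140, 125, 120, 105, 100, 100, 80, 75, 65, 60, 55, 50, 50.
  155 → USB stick 1 (new)  [load 155/180]
  140 → USB stick 2 (new)  [load 140/180]
  125 → USB stick 3 (new)  [load 125/180]
  120 → USB stick 4 (new)  [load 120/180]
  105 → USB stick 5 (new)  [load 105/180]
  100 → USB stick 6 (new)  [load 100/180]
  100 → USB stick 7 (new)  [load 100/180]
  80 → USB stick 6  [load 180/180]
  75 → USB stick 5  [load 180/180]
  65 → USB stick 7  [load 165/180]
  60 → USB stick 4  [load 180/180]
  55 → USB stick 3  [load 180/180]
  50 → USB stick 8 (new)  [load 50/180]
  50 → USB stick 8  [load 100/180]
8 USB sticks opened.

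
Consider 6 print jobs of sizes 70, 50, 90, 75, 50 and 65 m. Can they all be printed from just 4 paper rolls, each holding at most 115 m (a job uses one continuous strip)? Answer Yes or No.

No

Total = 400 m; ⌈400/115⌉ = 4.
The bound of 4 does not rule out 4, but exhaustive search shows no assignment into 4 paper rolls of capacity 115 m exists — the minimum is 5.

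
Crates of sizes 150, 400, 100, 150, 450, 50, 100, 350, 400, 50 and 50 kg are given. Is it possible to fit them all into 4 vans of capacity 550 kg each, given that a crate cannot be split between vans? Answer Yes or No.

Total = 2250 kg; ⌈2250/550⌉ = 5.
At least 5 vans are required, but only 4 are allowed.

No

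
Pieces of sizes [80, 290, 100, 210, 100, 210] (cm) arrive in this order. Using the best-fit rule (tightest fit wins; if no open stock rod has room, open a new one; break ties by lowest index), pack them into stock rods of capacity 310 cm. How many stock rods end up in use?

  80 → stock rod 1 (new)  [load 80/310]
  290 → stock rod 2 (new)  [load 290/310]
  100 → stock rod 1  [load 180/310]
  210 → stock rod 3 (new)  [load 210/310]
  100 → stock rod 3  [load 310/310]
  210 → stock rod 4 (new)  [load 210/310]
4 stock rods opened.

4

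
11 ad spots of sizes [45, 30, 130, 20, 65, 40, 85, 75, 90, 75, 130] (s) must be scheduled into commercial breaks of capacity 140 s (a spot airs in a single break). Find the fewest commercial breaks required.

6

Total = 130 + 130 + 90 + 85 + 75 + 75 + 65 + 45 + 40 + 30 + 20 = 785 s.
Lower bound: ⌈785/140⌉ = 6 commercial breaks.
A packing using 6 commercial breaks:
  break 1: 130 = 130
  break 2: 130 = 130
  break 3: 90 + 45 = 135
  break 4: 85 + 40 = 125
  break 5: 75 + 65 = 140
  break 6: 75 + 30 + 20 = 125
This matches the lower bound, so 6 is optimal.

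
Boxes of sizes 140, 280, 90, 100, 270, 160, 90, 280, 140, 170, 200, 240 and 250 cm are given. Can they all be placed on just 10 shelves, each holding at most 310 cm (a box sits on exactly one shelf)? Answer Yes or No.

A valid assignment using 9 shelves:
  shelf 1: 280 = 280
  shelf 2: 280 = 280
  shelf 3: 270 = 270
  shelf 4: 250 = 250
  shelf 5: 240 = 240
  shelf 6: 200 + 100 = 300
  shelf 7: 170 + 140 = 310
  shelf 8: 160 + 140 = 300
  shelf 9: 90 + 90 = 180
That uses only 9 ≤ 10, so 10 shelves are enough.

Yes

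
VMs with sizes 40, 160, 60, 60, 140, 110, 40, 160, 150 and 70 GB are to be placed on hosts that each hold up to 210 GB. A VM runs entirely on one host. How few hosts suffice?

Total = 160 + 160 + 150 + 140 + 110 + 70 + 60 + 60 + 40 + 40 = 990 GB.
Lower bound: ⌈990/210⌉ = 5 hosts.
A packing using 5 hosts:
  host 1: 160 + 40 = 200
  host 2: 160 + 40 = 200
  host 3: 150 + 60 = 210
  host 4: 140 + 70 = 210
  host 5: 110 + 60 = 170
This matches the lower bound, so 5 is optimal.

5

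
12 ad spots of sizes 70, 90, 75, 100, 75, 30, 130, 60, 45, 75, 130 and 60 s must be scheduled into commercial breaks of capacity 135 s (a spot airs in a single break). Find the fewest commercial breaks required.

8

Total = 130 + 130 + 100 + 90 + 75 + 75 + 75 + 70 + 60 + 60 + 45 + 30 = 940 s.
Lower bound: ⌈940/135⌉ = 7 commercial breaks.
Also, 8 ad spots each exceed 135/2 s, and no two of those can share a break, so at least 8 commercial breaks are needed.
A packing using 8 commercial breaks:
  break 1: 130 = 130
  break 2: 130 = 130
  break 3: 100 + 30 = 130
  break 4: 90 + 45 = 135
  break 5: 75 + 60 = 135
  break 6: 75 + 60 = 135
  break 7: 75 = 75
  break 8: 70 = 70
This matches the lower bound, so 8 is optimal.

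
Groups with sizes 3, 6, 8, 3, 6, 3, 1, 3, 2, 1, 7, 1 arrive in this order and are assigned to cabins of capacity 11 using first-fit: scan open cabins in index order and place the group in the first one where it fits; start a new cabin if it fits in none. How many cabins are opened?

4

  3 → cabin 1 (new)  [load 3/11]
  6 → cabin 1  [load 9/11]
  8 → cabin 2 (new)  [load 8/11]
  3 → cabin 2  [load 11/11]
  6 → cabin 3 (new)  [load 6/11]
  3 → cabin 3  [load 9/11]
  1 → cabin 1  [load 10/11]
  3 → cabin 4 (new)  [load 3/11]
  2 → cabin 3  [load 11/11]
  1 → cabin 1  [load 11/11]
  7 → cabin 4  [load 10/11]
  1 → cabin 4  [load 11/11]
4 cabins opened.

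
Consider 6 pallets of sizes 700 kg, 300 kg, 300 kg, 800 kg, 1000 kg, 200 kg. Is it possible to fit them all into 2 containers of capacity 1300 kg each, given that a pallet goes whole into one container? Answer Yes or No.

No

Total = 3300 kg; ⌈3300/1300⌉ = 3.
At least 3 containers are required, but only 2 are allowed.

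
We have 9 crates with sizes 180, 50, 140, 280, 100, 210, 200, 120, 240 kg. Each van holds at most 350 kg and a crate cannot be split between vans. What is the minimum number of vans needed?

5

Total = 280 + 240 + 210 + 200 + 180 + 140 + 120 + 100 + 50 = 1520 kg.
Lower bound: ⌈1520/350⌉ = 5 vans.
A packing using 5 vans:
  van 1: 280 + 50 = 330
  van 2: 240 + 100 = 340
  van 3: 210 + 140 = 350
  van 4: 200 + 120 = 320
  van 5: 180 = 180
This matches the lower bound, so 5 is optimal.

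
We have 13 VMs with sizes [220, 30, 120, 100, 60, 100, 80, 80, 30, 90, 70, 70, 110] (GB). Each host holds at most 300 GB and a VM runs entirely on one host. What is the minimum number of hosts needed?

Total = 220 + 120 + 110 + 100 + 100 + 90 + 80 + 80 + 70 + 70 + 60 + 30 + 30 = 1160 GB.
Lower bound: ⌈1160/300⌉ = 4 hosts.
A packing using 4 hosts:
  host 1: 220 + 80 = 300
  host 2: 120 + 110 + 70 = 300
  host 3: 100 + 100 + 90 = 290
  host 4: 80 + 70 + 60 + 30 + 30 = 270
This matches the lower bound, so 4 is optimal.

4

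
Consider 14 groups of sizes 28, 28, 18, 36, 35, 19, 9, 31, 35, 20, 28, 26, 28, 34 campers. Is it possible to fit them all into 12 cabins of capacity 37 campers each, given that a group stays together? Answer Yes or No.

Yes

A valid assignment using 12 cabins:
  cabin 1: 36 = 36
  cabin 2: 35 = 35
  cabin 3: 35 = 35
  cabin 4: 34 = 34
  cabin 5: 31 = 31
  cabin 6: 28 + 9 = 37
  cabin 7: 28 = 28
  cabin 8: 28 = 28
  cabin 9: 28 = 28
  cabin 10: 26 = 26
  cabin 11: 20 = 20
  cabin 12: 19 + 18 = 37
Every load is within 37 campers, so 12 cabins suffice.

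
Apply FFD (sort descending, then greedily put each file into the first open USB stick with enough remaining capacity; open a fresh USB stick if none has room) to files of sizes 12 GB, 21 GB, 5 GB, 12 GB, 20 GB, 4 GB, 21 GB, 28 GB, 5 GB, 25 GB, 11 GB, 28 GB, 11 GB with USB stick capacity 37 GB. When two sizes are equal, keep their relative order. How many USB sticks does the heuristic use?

6

Sorted descending: 28, 28, 25, 21, 21, 20, 12, 12, 11, 11, 5, 5, 4.
  28 → USB stick 1 (new)  [load 28/37]
  28 → USB stick 2 (new)  [load 28/37]
  25 → USB stick 3 (new)  [load 25/37]
  21 → USB stick 4 (new)  [load 21/37]
  21 → USB stick 5 (new)  [load 21/37]
  20 → USB stick 6 (new)  [load 20/37]
  12 → USB stick 3  [load 37/37]
  12 → USB stick 4  [load 33/37]
  11 → USB stick 5  [load 32/37]
  11 → USB stick 6  [load 31/37]
  5 → USB stick 1  [load 33/37]
  5 → USB stick 2  [load 33/37]
  4 → USB stick 1  [load 37/37]
6 USB sticks opened.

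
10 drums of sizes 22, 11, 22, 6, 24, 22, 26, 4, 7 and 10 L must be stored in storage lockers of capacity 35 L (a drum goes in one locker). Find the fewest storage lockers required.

Total = 26 + 24 + 22 + 22 + 22 + 11 + 10 + 7 + 6 + 4 = 154 L.
Lower bound: ⌈154/35⌉ = 5 storage lockers.
A packing using 5 storage lockers:
  locker 1: 26 + 7 = 33
  locker 2: 24 + 11 = 35
  locker 3: 22 + 10 = 32
  locker 4: 22 + 6 + 4 = 32
  locker 5: 22 = 22
This matches the lower bound, so 5 is optimal.

5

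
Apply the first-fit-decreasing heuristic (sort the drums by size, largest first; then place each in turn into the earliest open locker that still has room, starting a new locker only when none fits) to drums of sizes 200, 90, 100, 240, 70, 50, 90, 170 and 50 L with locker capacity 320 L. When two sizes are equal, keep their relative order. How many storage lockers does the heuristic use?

4

Sorted descending: 240, 200, 170, 100, 90, 90, 70, 50, 50.
  240 → locker 1 (new)  [load 240/320]
  200 → locker 2 (new)  [load 200/320]
  170 → locker 3 (new)  [load 170/320]
  100 → locker 2  [load 300/320]
  90 → locker 3  [load 260/320]
  90 → locker 4 (new)  [load 90/320]
  70 → locker 1  [load 310/320]
  50 → locker 3  [load 310/320]
  50 → locker 4  [load 140/320]
4 storage lockers opened.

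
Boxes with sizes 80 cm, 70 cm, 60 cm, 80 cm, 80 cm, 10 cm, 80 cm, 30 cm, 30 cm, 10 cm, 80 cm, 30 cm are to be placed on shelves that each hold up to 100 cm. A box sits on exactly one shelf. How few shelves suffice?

Total = 80 + 80 + 80 + 80 + 80 + 70 + 60 + 30 + 30 + 30 + 10 + 10 = 640 cm.
Lower bound: ⌈640/100⌉ = 7 shelves.
A packing using 8 shelves:
  shelf 1: 80 + 10 + 10 = 100
  shelf 2: 80 = 80
  shelf 3: 80 = 80
  shelf 4: 80 = 80
  shelf 5: 80 = 80
  shelf 6: 70 + 30 = 100
  shelf 7: 60 + 30 = 90
  shelf 8: 30 = 30
No arrangement into 7 shelves stays within capacity, so 8 is optimal.

8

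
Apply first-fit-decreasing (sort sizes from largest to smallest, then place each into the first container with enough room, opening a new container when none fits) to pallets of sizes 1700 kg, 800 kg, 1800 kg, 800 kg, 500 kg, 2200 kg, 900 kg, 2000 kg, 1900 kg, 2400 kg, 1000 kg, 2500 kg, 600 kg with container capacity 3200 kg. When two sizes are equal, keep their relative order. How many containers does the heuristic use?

7

Sorted descending: 2500, 2400, 2200, 2000, 1900, 1800, 1700, 1000, 900, 800, 800, 600, 500.
  2500 → container 1 (new)  [load 2500/3200]
  2400 → container 2 (new)  [load 2400/3200]
  2200 → container 3 (new)  [load 2200/3200]
  2000 → container 4 (new)  [load 2000/3200]
  1900 → container 5 (new)  [load 1900/3200]
  1800 → container 6 (new)  [load 1800/3200]
  1700 → container 7 (new)  [load 1700/3200]
  1000 → container 3  [load 3200/3200]
  900 → container 4  [load 2900/3200]
  800 → container 2  [load 3200/3200]
  800 → container 5  [load 2700/3200]
  600 → container 1  [load 3100/3200]
  500 → container 5  [load 3200/3200]
7 containers opened.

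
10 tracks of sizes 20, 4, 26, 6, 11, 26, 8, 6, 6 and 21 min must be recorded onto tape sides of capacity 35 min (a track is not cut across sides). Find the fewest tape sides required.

Total = 26 + 26 + 21 + 20 + 11 + 8 + 6 + 6 + 6 + 4 = 134 min.
Lower bound: ⌈134/35⌉ = 4 tape sides.
A packing using 4 tape sides:
  side 1: 26 + 8 = 34
  side 2: 26 + 6 = 32
  side 3: 21 + 6 + 6 = 33
  side 4: 20 + 11 + 4 = 35
This matches the lower bound, so 4 is optimal.

4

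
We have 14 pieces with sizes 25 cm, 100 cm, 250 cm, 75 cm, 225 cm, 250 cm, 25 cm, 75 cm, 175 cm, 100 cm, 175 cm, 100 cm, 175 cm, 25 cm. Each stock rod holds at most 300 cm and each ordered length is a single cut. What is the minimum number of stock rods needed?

7

Total = 250 + 250 + 225 + 175 + 175 + 175 + 100 + 100 + 100 + 75 + 75 + 25 + 25 + 25 = 1775 cm.
Lower bound: ⌈1775/300⌉ = 6 stock rods.
A packing using 7 stock rods:
  stock rod 1: 250 + 25 + 25 = 300
  stock rod 2: 250 + 25 = 275
  stock rod 3: 225 + 75 = 300
  stock rod 4: 175 + 100 = 275
  stock rod 5: 175 + 100 = 275
  stock rod 6: 175 + 100 = 275
  stock rod 7: 75 = 75
No arrangement into 6 stock rods stays within capacity, so 7 is optimal.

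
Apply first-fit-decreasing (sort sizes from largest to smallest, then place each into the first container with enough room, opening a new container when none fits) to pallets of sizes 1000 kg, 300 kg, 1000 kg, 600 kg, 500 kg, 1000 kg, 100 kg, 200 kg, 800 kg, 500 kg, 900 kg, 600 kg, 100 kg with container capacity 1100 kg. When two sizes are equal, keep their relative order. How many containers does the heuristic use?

Sorted descending: 1000, 1000, 1000, 900, 800, 600, 600, 500, 500, 300, 200, 100, 100.
  1000 → container 1 (new)  [load 1000/1100]
  1000 → container 2 (new)  [load 1000/1100]
  1000 → container 3 (new)  [load 1000/1100]
  900 → container 4 (new)  [load 900/1100]
  800 → container 5 (new)  [load 800/1100]
  600 → container 6 (new)  [load 600/1100]
  600 → container 7 (new)  [load 600/1100]
  500 → container 6  [load 1100/1100]
  500 → container 7  [load 1100/1100]
  300 → container 5  [load 1100/1100]
  200 → container 4  [load 1100/1100]
  100 → container 1  [load 1100/1100]
  100 → container 2  [load 1100/1100]
7 containers opened.

7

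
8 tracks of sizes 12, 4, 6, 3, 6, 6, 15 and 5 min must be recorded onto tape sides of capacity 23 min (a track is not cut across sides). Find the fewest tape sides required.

3

Total = 15 + 12 + 6 + 6 + 6 + 5 + 4 + 3 = 57 min.
Lower bound: ⌈57/23⌉ = 3 tape sides.
A packing using 3 tape sides:
  side 1: 15 + 6 = 21
  side 2: 12 + 6 + 5 = 23
  side 3: 6 + 4 + 3 = 13
This matches the lower bound, so 3 is optimal.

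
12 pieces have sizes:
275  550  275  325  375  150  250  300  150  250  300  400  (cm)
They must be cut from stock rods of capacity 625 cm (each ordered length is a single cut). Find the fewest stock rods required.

7

Total = 550 + 400 + 375 + 325 + 300 + 300 + 275 + 275 + 250 + 250 + 150 + 150 = 3600 cm.
Lower bound: ⌈3600/625⌉ = 6 stock rods.
A packing using 7 stock rods:
  stock rod 1: 550 = 550
  stock rod 2: 400 + 150 = 550
  stock rod 3: 375 + 250 = 625
  stock rod 4: 325 + 300 = 625
  stock rod 5: 300 + 275 = 575
  stock rod 6: 275 + 250 = 525
  stock rod 7: 150 = 150
No arrangement into 6 stock rods stays within capacity, so 7 is optimal.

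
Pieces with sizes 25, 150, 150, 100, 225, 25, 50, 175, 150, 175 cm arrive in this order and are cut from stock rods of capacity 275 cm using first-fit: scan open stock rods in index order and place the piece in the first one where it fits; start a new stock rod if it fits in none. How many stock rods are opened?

  25 → stock rod 1 (new)  [load 25/275]
  150 → stock rod 1  [load 175/275]
  150 → stock rod 2 (new)  [load 150/275]
  100 → stock rod 1  [load 275/275]
  225 → stock rod 3 (new)  [load 225/275]
  25 → stock rod 2  [load 175/275]
  50 → stock rod 2  [load 225/275]
  175 → stock rod 4 (new)  [load 175/275]
  150 → stock rod 5 (new)  [load 150/275]
  175 → stock rod 6 (new)  [load 175/275]
6 stock rods opened.

6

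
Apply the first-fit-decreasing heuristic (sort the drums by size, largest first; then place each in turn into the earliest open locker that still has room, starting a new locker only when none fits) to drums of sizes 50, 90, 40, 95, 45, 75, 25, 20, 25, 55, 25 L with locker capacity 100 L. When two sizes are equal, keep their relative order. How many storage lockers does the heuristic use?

6

Sorted descending: 95, 90, 75, 55, 50, 45, 40, 25, 25, 25, 20.
  95 → locker 1 (new)  [load 95/100]
  90 → locker 2 (new)  [load 90/100]
  75 → locker 3 (new)  [load 75/100]
  55 → locker 4 (new)  [load 55/100]
  50 → locker 5 (new)  [load 50/100]
  45 → locker 4  [load 100/100]
  40 → locker 5  [load 90/100]
  25 → locker 3  [load 100/100]
  25 → locker 6 (new)  [load 25/100]
  25 → locker 6  [load 50/100]
  20 → locker 6  [load 70/100]
6 storage lockers opened.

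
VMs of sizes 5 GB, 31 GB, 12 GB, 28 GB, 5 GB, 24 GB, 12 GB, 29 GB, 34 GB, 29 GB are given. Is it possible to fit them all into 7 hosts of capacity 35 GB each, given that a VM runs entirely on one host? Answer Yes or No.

A valid assignment using 7 hosts:
  host 1: 34 = 34
  host 2: 31 = 31
  host 3: 29 + 5 = 34
  host 4: 29 + 5 = 34
  host 5: 28 = 28
  host 6: 24 = 24
  host 7: 12 + 12 = 24
Every load is within 35 GB, so 7 hosts suffice.

Yes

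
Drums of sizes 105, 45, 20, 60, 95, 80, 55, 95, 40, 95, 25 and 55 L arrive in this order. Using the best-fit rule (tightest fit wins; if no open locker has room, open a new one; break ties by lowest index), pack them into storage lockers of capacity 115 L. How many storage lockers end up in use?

8

  105 → locker 1 (new)  [load 105/115]
  45 → locker 2 (new)  [load 45/115]
  20 → locker 2  [load 65/115]
  60 → locker 3 (new)  [load 60/115]
  95 → locker 4 (new)  [load 95/115]
  80 → locker 5 (new)  [load 80/115]
  55 → locker 3  [load 115/115]
  95 → locker 6 (new)  [load 95/115]
  40 → locker 2  [load 105/115]
  95 → locker 7 (new)  [load 95/115]
  25 → locker 5  [load 105/115]
  55 → locker 8 (new)  [load 55/115]
8 storage lockers opened.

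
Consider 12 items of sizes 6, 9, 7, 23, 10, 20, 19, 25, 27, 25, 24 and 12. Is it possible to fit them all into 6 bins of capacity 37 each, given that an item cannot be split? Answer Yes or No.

Total = 207; ⌈207/37⌉ = 6.
7 items each exceed half the capacity and cannot share a bin, forcing at least 7 bins.
At least 7 bins are required, but only 6 are allowed.

No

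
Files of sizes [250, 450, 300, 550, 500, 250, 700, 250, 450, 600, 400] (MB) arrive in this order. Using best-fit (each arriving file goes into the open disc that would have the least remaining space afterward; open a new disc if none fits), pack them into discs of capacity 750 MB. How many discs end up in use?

  250 → disc 1 (new)  [load 250/750]
  450 → disc 1  [load 700/750]
  300 → disc 2 (new)  [load 300/750]
  550 → disc 3 (new)  [load 550/750]
  500 → disc 4 (new)  [load 500/750]
  250 → disc 4  [load 750/750]
  700 → disc 5 (new)  [load 700/750]
  250 → disc 2  [load 550/750]
  450 → disc 6 (new)  [load 450/750]
  600 → disc 7 (new)  [load 600/750]
  400 → disc 8 (new)  [load 400/750]
8 discs opened.

8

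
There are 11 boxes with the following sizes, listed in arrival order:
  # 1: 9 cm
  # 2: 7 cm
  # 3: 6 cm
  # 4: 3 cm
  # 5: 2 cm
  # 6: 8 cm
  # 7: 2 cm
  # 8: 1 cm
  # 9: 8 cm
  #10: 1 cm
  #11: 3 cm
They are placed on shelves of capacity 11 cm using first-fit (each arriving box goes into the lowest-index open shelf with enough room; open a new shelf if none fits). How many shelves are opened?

  9 → shelf 1 (new)  [load 9/11]
  7 → shelf 2 (new)  [load 7/11]
  6 → shelf 3 (new)  [load 6/11]
  3 → shelf 2  [load 10/11]
  2 → shelf 1  [load 11/11]
  8 → shelf 4 (new)  [load 8/11]
  2 → shelf 3  [load 8/11]
  1 → shelf 2  [load 11/11]
  8 → shelf 5 (new)  [load 8/11]
  1 → shelf 3  [load 9/11]
  3 → shelf 4  [load 11/11]
5 shelves opened.

5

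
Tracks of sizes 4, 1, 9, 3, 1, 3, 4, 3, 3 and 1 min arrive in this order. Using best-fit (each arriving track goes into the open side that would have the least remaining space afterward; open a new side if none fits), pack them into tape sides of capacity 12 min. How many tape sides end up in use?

  4 → side 1 (new)  [load 4/12]
  1 → side 1  [load 5/12]
  9 → side 2 (new)  [load 9/12]
  3 → side 2  [load 12/12]
  1 → side 1  [load 6/12]
  3 → side 1  [load 9/12]
  4 → side 3 (new)  [load 4/12]
  3 → side 1  [load 12/12]
  3 → side 3  [load 7/12]
  1 → side 3  [load 8/12]
3 tape sides opened.

3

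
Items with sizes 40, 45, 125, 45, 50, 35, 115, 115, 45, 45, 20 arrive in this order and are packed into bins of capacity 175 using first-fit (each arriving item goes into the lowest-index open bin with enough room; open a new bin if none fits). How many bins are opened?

  40 → bin 1 (new)  [load 40/175]
  45 → bin 1  [load 85/175]
  125 → bin 2 (new)  [load 125/175]
  45 → bin 1  [load 130/175]
  50 → bin 2  [load 175/175]
  35 → bin 1  [load 165/175]
  115 → bin 3 (new)  [load 115/175]
  115 → bin 4 (new)  [load 115/175]
  45 → bin 3  [load 160/175]
  45 → bin 4  [load 160/175]
  20 → bin 5 (new)  [load 20/175]
5 bins opened.

5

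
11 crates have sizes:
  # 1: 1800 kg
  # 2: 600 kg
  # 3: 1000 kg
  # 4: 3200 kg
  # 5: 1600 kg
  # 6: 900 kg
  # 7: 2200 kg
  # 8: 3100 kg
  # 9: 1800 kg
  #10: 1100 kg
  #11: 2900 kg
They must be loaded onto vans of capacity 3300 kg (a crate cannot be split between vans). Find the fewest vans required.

7

Total = 3200 + 3100 + 2900 + 2200 + 1800 + 1800 + 1600 + 1100 + 1000 + 900 + 600 = 20200 kg.
Lower bound: ⌈20200/3300⌉ = 7 vans.
A packing using 7 vans:
  van 1: 3200 = 3200
  van 2: 3100 = 3100
  van 3: 2900 = 2900
  van 4: 2200 + 1100 = 3300
  van 5: 1800 + 1000 = 2800
  van 6: 1800 + 900 + 600 = 3300
  van 7: 1600 = 1600
This matches the lower bound, so 7 is optimal.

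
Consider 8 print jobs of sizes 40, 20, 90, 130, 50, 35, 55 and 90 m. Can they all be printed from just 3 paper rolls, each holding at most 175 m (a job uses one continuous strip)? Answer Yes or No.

Yes

A valid assignment using 3 paper rolls:
  roll 1: 130 + 40 = 170
  roll 2: 90 + 55 + 20 = 165
  roll 3: 90 + 50 + 35 = 175
Every load is within 175 m, so 3 paper rolls suffice.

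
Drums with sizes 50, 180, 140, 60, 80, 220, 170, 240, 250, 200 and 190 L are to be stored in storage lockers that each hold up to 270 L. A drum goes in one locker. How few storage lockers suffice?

Total = 250 + 240 + 220 + 200 + 190 + 180 + 170 + 140 + 80 + 60 + 50 = 1780 L.
Lower bound: ⌈1780/270⌉ = 7 storage lockers.
Also, 8 drums each exceed 135 L, and no two of those can share a locker, so at least 8 storage lockers are needed.
A packing using 8 storage lockers:
  locker 1: 250 = 250
  locker 2: 240 = 240
  locker 3: 220 + 50 = 270
  locker 4: 200 + 60 = 260
  locker 5: 190 + 80 = 270
  locker 6: 180 = 180
  locker 7: 170 = 170
  locker 8: 140 = 140
This matches the lower bound, so 8 is optimal.

8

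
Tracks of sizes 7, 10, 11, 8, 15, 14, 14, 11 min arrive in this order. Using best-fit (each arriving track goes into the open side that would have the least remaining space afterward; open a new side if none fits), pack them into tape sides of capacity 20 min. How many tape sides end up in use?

6

  7 → side 1 (new)  [load 7/20]
  10 → side 1  [load 17/20]
  11 → side 2 (new)  [load 11/20]
  8 → side 2  [load 19/20]
  15 → side 3 (new)  [load 15/20]
  14 → side 4 (new)  [load 14/20]
  14 → side 5 (new)  [load 14/20]
  11 → side 6 (new)  [load 11/20]
6 tape sides opened.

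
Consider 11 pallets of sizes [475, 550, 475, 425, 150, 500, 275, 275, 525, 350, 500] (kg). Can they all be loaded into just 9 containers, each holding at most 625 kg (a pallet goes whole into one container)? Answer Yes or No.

A valid assignment using 9 containers:
  container 1: 550 = 550
  container 2: 525 = 525
  container 3: 500 = 500
  container 4: 500 = 500
  container 5: 475 + 150 = 625
  container 6: 475 = 475
  container 7: 425 = 425
  container 8: 350 + 275 = 625
  container 9: 275 = 275
Every load is within 625 kg, so 9 containers suffice.

Yes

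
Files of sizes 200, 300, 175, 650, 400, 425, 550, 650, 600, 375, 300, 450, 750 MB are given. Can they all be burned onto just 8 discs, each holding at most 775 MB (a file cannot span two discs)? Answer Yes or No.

A valid assignment using 8 discs:
  disc 1: 750 = 750
  disc 2: 650 = 650
  disc 3: 650 = 650
  disc 4: 600 + 175 = 775
  disc 5: 550 + 200 = 750
  disc 6: 450 + 300 = 750
  disc 7: 425 + 300 = 725
  disc 8: 400 + 375 = 775
Every load is within 775 MB, so 8 discs suffice.

Yes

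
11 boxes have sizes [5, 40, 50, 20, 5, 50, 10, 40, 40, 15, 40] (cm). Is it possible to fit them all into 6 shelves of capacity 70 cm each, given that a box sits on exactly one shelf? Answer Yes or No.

A valid assignment using 6 shelves:
  shelf 1: 50 + 20 = 70
  shelf 2: 50 + 15 + 5 = 70
  shelf 3: 40 + 10 + 5 = 55
  shelf 4: 40 = 40
  shelf 5: 40 = 40
  shelf 6: 40 = 40
Every load is within 70 cm, so 6 shelves suffice.

Yes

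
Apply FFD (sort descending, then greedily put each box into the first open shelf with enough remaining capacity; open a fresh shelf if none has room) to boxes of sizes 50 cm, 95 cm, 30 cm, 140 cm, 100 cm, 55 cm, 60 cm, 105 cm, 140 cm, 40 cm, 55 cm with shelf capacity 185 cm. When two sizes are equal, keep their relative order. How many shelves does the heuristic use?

6

Sorted descending: 140, 140, 105, 100, 95, 60, 55, 55, 50, 40, 30.
  140 → shelf 1 (new)  [load 140/185]
  140 → shelf 2 (new)  [load 140/185]
  105 → shelf 3 (new)  [load 105/185]
  100 → shelf 4 (new)  [load 100/185]
  95 → shelf 5 (new)  [load 95/185]
  60 → shelf 3  [load 165/185]
  55 → shelf 4  [load 155/185]
  55 → shelf 5  [load 150/185]
  50 → shelf 6 (new)  [load 50/185]
  40 → shelf 1  [load 180/185]
  30 → shelf 2  [load 170/185]
6 shelves opened.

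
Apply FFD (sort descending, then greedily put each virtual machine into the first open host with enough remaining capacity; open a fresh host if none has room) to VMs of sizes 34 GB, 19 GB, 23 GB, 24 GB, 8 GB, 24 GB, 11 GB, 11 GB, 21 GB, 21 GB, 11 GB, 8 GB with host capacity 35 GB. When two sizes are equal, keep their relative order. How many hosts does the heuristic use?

Sorted descending: 34, 24, 24, 23, 21, 21, 19, 11, 11, 11, 8, 8.
  34 → host 1 (new)  [load 34/35]
  24 → host 2 (new)  [load 24/35]
  24 → host 3 (new)  [load 24/35]
  23 → host 4 (new)  [load 23/35]
  21 → host 5 (new)  [load 21/35]
  21 → host 6 (new)  [load 21/35]
  19 → host 7 (new)  [load 19/35]
  11 → host 2  [load 35/35]
  11 → host 3  [load 35/35]
  11 → host 4  [load 34/35]
  8 → host 5  [load 29/35]
  8 → host 6  [load 29/35]
7 hosts opened.

7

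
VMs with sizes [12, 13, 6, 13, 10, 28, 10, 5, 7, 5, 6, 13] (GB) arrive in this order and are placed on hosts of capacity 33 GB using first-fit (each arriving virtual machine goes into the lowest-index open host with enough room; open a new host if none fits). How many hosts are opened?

  12 → host 1 (new)  [load 12/33]
  13 → host 1  [load 25/33]
  6 → host 1  [load 31/33]
  13 → host 2 (new)  [load 13/33]
  10 → host 2  [load 23/33]
  28 → host 3 (new)  [load 28/33]
  10 → host 2  [load 33/33]
  5 → host 3  [load 33/33]
  7 → host 4 (new)  [load 7/33]
  5 → host 4  [load 12/33]
  6 → host 4  [load 18/33]
  13 → host 4  [load 31/33]
4 hosts opened.

4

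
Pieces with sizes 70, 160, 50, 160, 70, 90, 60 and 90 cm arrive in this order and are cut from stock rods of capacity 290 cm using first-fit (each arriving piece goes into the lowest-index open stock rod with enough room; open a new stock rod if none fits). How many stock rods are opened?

3

  70 → stock rod 1 (new)  [load 70/290]
  160 → stock rod 1  [load 230/290]
  50 → stock rod 1  [load 280/290]
  160 → stock rod 2 (new)  [load 160/290]
  70 → stock rod 2  [load 230/290]
  90 → stock rod 3 (new)  [load 90/290]
  60 → stock rod 2  [load 290/290]
  90 → stock rod 3  [load 180/290]
3 stock rods opened.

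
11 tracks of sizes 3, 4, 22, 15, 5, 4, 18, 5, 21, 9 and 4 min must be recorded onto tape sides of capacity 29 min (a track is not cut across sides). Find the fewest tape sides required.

4

Total = 22 + 21 + 18 + 15 + 9 + 5 + 5 + 4 + 4 + 4 + 3 = 110 min.
Lower bound: ⌈110/29⌉ = 4 tape sides.
A packing using 4 tape sides:
  side 1: 22 + 5 = 27
  side 2: 21 + 5 + 3 = 29
  side 3: 18 + 9 = 27
  side 4: 15 + 4 + 4 + 4 = 27
This matches the lower bound, so 4 is optimal.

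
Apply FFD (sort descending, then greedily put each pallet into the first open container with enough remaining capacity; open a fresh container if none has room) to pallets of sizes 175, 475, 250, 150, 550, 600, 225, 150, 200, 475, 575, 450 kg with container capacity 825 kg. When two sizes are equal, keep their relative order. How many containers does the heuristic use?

Sorted descending: 600, 575, 550, 475, 475, 450, 250, 225, 200, 175, 150, 150.
  600 → container 1 (new)  [load 600/825]
  575 → container 2 (new)  [load 575/825]
  550 → container 3 (new)  [load 550/825]
  475 → container 4 (new)  [load 475/825]
  475 → container 5 (new)  [load 475/825]
  450 → container 6 (new)  [load 450/825]
  250 → container 2  [load 825/825]
  225 → container 1  [load 825/825]
  200 → container 3  [load 750/825]
  175 → container 4  [load 650/825]
  150 → container 4  [load 800/825]
  150 → container 5  [load 625/825]
6 containers opened.

6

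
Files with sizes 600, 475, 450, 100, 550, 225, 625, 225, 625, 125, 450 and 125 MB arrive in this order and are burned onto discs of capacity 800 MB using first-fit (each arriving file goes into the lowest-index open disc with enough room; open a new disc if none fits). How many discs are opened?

7

  600 → disc 1 (new)  [load 600/800]
  475 → disc 2 (new)  [load 475/800]
  450 → disc 3 (new)  [load 450/800]
  100 → disc 1  [load 700/800]
  550 → disc 4 (new)  [load 550/800]
  225 → disc 2  [load 700/800]
  625 → disc 5 (new)  [load 625/800]
  225 → disc 3  [load 675/800]
  625 → disc 6 (new)  [load 625/800]
  125 → disc 3  [load 800/800]
  450 → disc 7 (new)  [load 450/800]
  125 → disc 4  [load 675/800]
7 discs opened.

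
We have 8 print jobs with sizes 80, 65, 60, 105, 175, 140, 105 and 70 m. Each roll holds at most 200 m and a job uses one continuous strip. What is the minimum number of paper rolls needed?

5

Total = 175 + 140 + 105 + 105 + 80 + 70 + 65 + 60 = 800 m.
Lower bound: ⌈800/200⌉ = 4 paper rolls.
A packing using 5 paper rolls:
  roll 1: 175 = 175
  roll 2: 140 + 60 = 200
  roll 3: 105 + 80 = 185
  roll 4: 105 + 70 = 175
  roll 5: 65 = 65
No arrangement into 4 paper rolls stays within capacity, so 5 is optimal.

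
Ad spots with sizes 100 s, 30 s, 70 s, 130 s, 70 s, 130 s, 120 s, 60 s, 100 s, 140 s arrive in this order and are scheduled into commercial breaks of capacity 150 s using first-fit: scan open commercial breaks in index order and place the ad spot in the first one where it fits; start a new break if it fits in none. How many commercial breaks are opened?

8

  100 → break 1 (new)  [load 100/150]
  30 → break 1  [load 130/150]
  70 → break 2 (new)  [load 70/150]
  130 → break 3 (new)  [load 130/150]
  70 → break 2  [load 140/150]
  130 → break 4 (new)  [load 130/150]
  120 → break 5 (new)  [load 120/150]
  60 → break 6 (new)  [load 60/150]
  100 → break 7 (new)  [load 100/150]
  140 → break 8 (new)  [load 140/150]
8 commercial breaks opened.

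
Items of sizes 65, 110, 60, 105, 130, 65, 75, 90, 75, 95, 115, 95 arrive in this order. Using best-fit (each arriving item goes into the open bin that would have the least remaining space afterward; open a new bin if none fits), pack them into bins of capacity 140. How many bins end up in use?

  65 → bin 1 (new)  [load 65/140]
  110 → bin 2 (new)  [load 110/140]
  60 → bin 1  [load 125/140]
  105 → bin 3 (new)  [load 105/140]
  130 → bin 4 (new)  [load 130/140]
  65 → bin 5 (new)  [load 65/140]
  75 → bin 5  [load 140/140]
  90 → bin 6 (new)  [load 90/140]
  75 → bin 7 (new)  [load 75/140]
  95 → bin 8 (new)  [load 95/140]
  115 → bin 9 (new)  [load 115/140]
  95 → bin 10 (new)  [load 95/140]
10 bins opened.

10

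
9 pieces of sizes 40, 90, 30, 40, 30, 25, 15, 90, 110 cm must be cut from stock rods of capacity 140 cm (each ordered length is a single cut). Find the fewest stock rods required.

4

Total = 110 + 90 + 90 + 40 + 40 + 30 + 30 + 25 + 15 = 470 cm.
Lower bound: ⌈470/140⌉ = 4 stock rods.
A packing using 4 stock rods:
  stock rod 1: 110 + 30 = 140
  stock rod 2: 90 + 40 = 130
  stock rod 3: 90 + 40 = 130
  stock rod 4: 30 + 25 + 15 = 70
This matches the lower bound, so 4 is optimal.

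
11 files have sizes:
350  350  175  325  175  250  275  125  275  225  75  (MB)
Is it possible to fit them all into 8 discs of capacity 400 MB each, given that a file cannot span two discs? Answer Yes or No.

Yes

A valid assignment using 8 discs:
  disc 1: 350 = 350
  disc 2: 350 = 350
  disc 3: 325 + 75 = 400
  disc 4: 275 + 125 = 400
  disc 5: 275 = 275
  disc 6: 250 = 250
  disc 7: 225 + 175 = 400
  disc 8: 175 = 175
Every load is within 400 MB, so 8 discs suffice.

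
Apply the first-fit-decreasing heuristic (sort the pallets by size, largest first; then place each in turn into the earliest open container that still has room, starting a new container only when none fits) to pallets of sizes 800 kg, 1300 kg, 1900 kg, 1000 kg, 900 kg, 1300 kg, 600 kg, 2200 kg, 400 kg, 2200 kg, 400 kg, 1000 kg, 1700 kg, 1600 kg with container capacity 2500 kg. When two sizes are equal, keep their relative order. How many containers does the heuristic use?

Sorted descending: 2200, 2200, 1900, 1700, 1600, 1300, 1300, 1000, 1000, 900, 800, 600, 400, 400.
  2200 → container 1 (new)  [load 2200/2500]
  2200 → container 2 (new)  [load 2200/2500]
  1900 → container 3 (new)  [load 1900/2500]
  1700 → container 4 (new)  [load 1700/2500]
  1600 → container 5 (new)  [load 1600/2500]
  1300 → container 6 (new)  [load 1300/2500]
  1300 → container 7 (new)  [load 1300/2500]
  1000 → container 6  [load 2300/2500]
  1000 → container 7  [load 2300/2500]
  900 → container 5  [load 2500/2500]
  800 → container 4  [load 2500/2500]
  600 → container 3  [load 2500/2500]
  400 → container 8 (new)  [load 400/2500]
  400 → container 8  [load 800/2500]
8 containers opened.

8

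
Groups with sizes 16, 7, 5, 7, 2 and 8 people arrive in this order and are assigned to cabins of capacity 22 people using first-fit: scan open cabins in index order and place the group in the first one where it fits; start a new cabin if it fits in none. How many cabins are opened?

3

  16 → cabin 1 (new)  [load 16/22]
  7 → cabin 2 (new)  [load 7/22]
  5 → cabin 1  [load 21/22]
  7 → cabin 2  [load 14/22]
  2 → cabin 2  [load 16/22]
  8 → cabin 3 (new)  [load 8/22]
3 cabins opened.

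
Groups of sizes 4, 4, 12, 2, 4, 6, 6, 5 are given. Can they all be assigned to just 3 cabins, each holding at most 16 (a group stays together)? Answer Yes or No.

A valid assignment using 3 cabins:
  cabin 1: 12 + 4 = 16
  cabin 2: 6 + 6 + 4 = 16
  cabin 3: 5 + 4 + 2 = 11
Every load is within 16, so 3 cabins suffice.

Yes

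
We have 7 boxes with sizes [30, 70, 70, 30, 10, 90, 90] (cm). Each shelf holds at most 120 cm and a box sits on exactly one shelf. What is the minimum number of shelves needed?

4

Total = 90 + 90 + 70 + 70 + 30 + 30 + 10 = 390 cm.
Lower bound: ⌈390/120⌉ = 4 shelves.
A packing using 4 shelves:
  shelf 1: 90 + 30 = 120
  shelf 2: 90 + 30 = 120
  shelf 3: 70 + 10 = 80
  shelf 4: 70 = 70
This matches the lower bound, so 4 is optimal.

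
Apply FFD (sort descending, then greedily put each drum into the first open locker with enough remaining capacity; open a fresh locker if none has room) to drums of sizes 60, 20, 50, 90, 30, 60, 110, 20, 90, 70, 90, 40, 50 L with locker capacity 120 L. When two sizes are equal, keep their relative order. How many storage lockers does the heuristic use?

7

Sorted descending: 110, 90, 90, 90, 70, 60, 60, 50, 50, 40, 30, 20, 20.
  110 → locker 1 (new)  [load 110/120]
  90 → locker 2 (new)  [load 90/120]
  90 → locker 3 (new)  [load 90/120]
  90 → locker 4 (new)  [load 90/120]
  70 → locker 5 (new)  [load 70/120]
  60 → locker 6 (new)  [load 60/120]
  60 → locker 6  [load 120/120]
  50 → locker 5  [load 120/120]
  50 → locker 7 (new)  [load 50/120]
  40 → locker 7  [load 90/120]
  30 → locker 2  [load 120/120]
  20 → locker 3  [load 110/120]
  20 → locker 4  [load 110/120]
7 storage lockers opened.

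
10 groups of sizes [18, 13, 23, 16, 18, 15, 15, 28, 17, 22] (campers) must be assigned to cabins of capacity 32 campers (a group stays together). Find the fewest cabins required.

Total = 28 + 23 + 22 + 18 + 18 + 17 + 16 + 15 + 15 + 13 = 185 campers.
Lower bound: ⌈185/32⌉ = 6 cabins.
A packing using 7 cabins:
  cabin 1: 28 = 28
  cabin 2: 23 = 23
  cabin 3: 22 = 22
  cabin 4: 18 + 13 = 31
  cabin 5: 18 = 18
  cabin 6: 17 + 15 = 32
  cabin 7: 16 + 15 = 31
No arrangement into 6 cabins stays within capacity, so 7 is optimal.

7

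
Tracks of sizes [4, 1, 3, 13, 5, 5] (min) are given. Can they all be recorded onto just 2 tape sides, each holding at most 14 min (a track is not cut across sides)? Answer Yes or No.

Total = 31 min; ⌈31/14⌉ = 3.
At least 3 tape sides are required, but only 2 are allowed.

No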